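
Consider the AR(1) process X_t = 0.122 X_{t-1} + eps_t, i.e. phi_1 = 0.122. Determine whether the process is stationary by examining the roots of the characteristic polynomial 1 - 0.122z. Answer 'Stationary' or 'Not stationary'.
\text{Stationary}

The AR(p) characteristic polynomial is P(z) = 1 - 0.122z.
Stationarity requires all roots to lie outside the unit circle, i.e. |z| > 1 for every root.
This is linear in z: 1 + (-0.122) z = 0  =>  z = -1/(-0.122) = 8.196721,  |z| = 8.196721.
Moduli of all roots: 8.1967.
All moduli strictly greater than 1? Yes.
Verdict: Stationary.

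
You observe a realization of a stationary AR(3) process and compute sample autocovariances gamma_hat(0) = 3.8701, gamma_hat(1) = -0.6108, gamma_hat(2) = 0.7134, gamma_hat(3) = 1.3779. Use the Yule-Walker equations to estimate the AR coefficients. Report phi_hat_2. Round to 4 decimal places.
\hat\phi_{2} = 0.2200

The Yule-Walker equations for an AR(p) process read, in matrix form,
  Gamma_p phi = r_p,   with   (Gamma_p)_{ij} = gamma(|i - j|),
                       (r_p)_i = gamma(i),   i,j = 1..p.
Substitute the sample gammas (Toeplitz matrix and right-hand side of size 3):
  Gamma_p = [[3.8701, -0.6108, 0.7134], [-0.6108, 3.8701, -0.6108], [0.7134, -0.6108, 3.8701]]
  r_p     = [-0.6108, 0.7134, 1.3779]
Written out (R1..R3):
  (R1) 3.8701 phi_1 - 0.6108 phi_2 + 0.7134 phi_3 = -0.6108
  (R2) -0.6108 phi_1 + 3.8701 phi_2 - 0.6108 phi_3 = 0.7134
  (R3) 0.7134 phi_1 - 0.6108 phi_2 + 3.8701 phi_3 = 1.3779
Gaussian elimination:
  R2 <- R2 - (-0.6108/3.8701) R1 = R2 - (-0.157825) R1:  3.7737 phi_2 - 0.498207 phi_3 = 0.617
  R3 <- R3 - (0.7134/3.8701) R1 = R3 - (0.184336) R1:  -0.498207 phi_2 + 3.738594 phi_3 = 1.490493
  R3 <- R3 - (-0.498207/3.7737) R2 = R3 - (-0.132021) R2:  3.672821 phi_3 = 1.57195
Back-substitution:
  phi_hat_3 = 1.57195 / 3.672821 = 0.427995
  phi_hat_2 = (0.617 - (-0.498207)(0.427995)) / 3.7737 = 0.220004
  phi_hat_1 = (-0.6108 - (-0.6108)(0.220004) - (0.7134)(0.427995)) / 3.8701 = -0.201998
So phi_hat = [-0.2020, 0.2200, 0.4280].
Therefore phi_hat_2 = 0.2200.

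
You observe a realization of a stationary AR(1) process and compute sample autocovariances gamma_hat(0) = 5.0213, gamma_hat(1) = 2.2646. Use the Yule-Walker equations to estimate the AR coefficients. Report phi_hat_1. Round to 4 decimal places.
\hat\phi_{1} = 0.4510

The Yule-Walker equations for an AR(p) process read, in matrix form,
  Gamma_p phi = r_p,   with   (Gamma_p)_{ij} = gamma(|i - j|),
                       (r_p)_i = gamma(i),   i,j = 1..p.
Substitute the sample gammas (Toeplitz matrix and right-hand side of size 1):
  Gamma_p = [[5.0213]]
  r_p     = [2.2646]
With p = 1 this is the single equation gamma(0) phi_1 = gamma(1):
  phi_hat_1 = gamma(1) / gamma(0) = 2.2646 / 5.0213 = 0.4510.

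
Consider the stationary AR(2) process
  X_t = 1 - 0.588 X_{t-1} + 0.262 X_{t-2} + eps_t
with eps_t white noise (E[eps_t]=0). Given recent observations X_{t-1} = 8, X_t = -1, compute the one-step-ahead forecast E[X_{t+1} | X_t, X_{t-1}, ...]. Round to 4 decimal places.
E[X_{t+1} \mid \mathcal F_t] = 3.6840

For an AR(p) model X_t = c + sum_i phi_i X_{t-i} + eps_t, the
one-step-ahead conditional mean is
  E[X_{t+1} | X_t, ...] = c + sum_i phi_i X_{t+1-i}.
Substitute known values:
  E[X_{t+1} | ...] = 1 + (-0.588) * (-1) + (0.262) * (8)
                   = 3.6840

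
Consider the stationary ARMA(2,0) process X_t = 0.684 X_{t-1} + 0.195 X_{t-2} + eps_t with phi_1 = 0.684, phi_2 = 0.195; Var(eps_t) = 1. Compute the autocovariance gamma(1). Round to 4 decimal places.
\gamma(1) = 3.1769

Multiply the model equation by X_{t-k} and take expectations. With theta_0 = psi_0 = 1 and psi_j the MA(infinity) weights, this gives
  gamma(k) - sum_i phi_i gamma(k-i) = c_k,
  c_k = sigma^2 * sum_{j=k..q} theta_j psi_{j-k}   (c_k = 0 for k > q),
using gamma(-m) = gamma(m).
Pure AR (q = 0): c_0 = sigma^2 = 1, c_k = 0 for k >= 1.
Equations for k = 0, 1, 2 (AR order 2, c_2 = 0):
  (E0) gamma(0) = phi_1 gamma(1) + phi_2 gamma(2) + c_0
  (E1) gamma(1) = phi_1 gamma(0) + phi_2 gamma(1) + c_1
  (E2) gamma(2) = phi_1 gamma(1) + phi_2 gamma(0)
From (E1): gamma(1) = A gamma(0) + B with
  A = phi_1 / (1 - phi_2) = 0.684 / 0.805 = 0.849689,   B = c_1 / (1 - phi_2) = 0 / 0.805 = 0.
Insert (E2) into (E0): gamma(0) (1 - phi_2^2) = phi_1 (1 + phi_2) gamma(1) + c_0.
  phi_1 (1 + phi_2) = (0.684)(1.195) = 0.81738,   1 - phi_2^2 = 0.961975.
Replace gamma(1) by A gamma(0) + B and collect gamma(0):
  gamma(0) [0.961975 - (0.81738)(0.849689)] = c_0 = 1
  gamma(0) * 0.267456 = 1
  gamma(0) = 1 / 0.267456 = 3.738935.
  gamma(1) = A gamma(0) = (0.849689)(3.738935) = 3.176934.
Therefore gamma(1) = 3.1769 (to 4 decimal places).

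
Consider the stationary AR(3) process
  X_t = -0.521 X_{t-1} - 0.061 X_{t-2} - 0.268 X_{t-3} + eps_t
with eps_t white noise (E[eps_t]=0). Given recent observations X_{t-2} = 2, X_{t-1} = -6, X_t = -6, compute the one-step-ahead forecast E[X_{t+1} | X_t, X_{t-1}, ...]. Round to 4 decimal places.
E[X_{t+1} \mid \mathcal F_t] = 2.9560

For an AR(p) model X_t = c + sum_i phi_i X_{t-i} + eps_t, the
one-step-ahead conditional mean is
  E[X_{t+1} | X_t, ...] = c + sum_i phi_i X_{t+1-i}.
Substitute known values:
  E[X_{t+1} | ...] = (-0.521) * (-6) + (-0.061) * (-6) + (-0.268) * (2)
                   = 2.9560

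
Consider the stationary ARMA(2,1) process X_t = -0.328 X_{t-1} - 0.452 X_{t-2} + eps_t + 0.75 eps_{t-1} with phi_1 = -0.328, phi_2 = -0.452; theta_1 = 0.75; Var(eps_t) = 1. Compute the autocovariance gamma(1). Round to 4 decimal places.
\gamma(1) = 0.1505

Multiply the model equation by X_{t-k} and take expectations. With theta_0 = psi_0 = 1 and psi_j the MA(infinity) weights, this gives
  gamma(k) - sum_i phi_i gamma(k-i) = c_k,
  c_k = sigma^2 * sum_{j=k..q} theta_j psi_{j-k}   (c_k = 0 for k > q),
using gamma(-m) = gamma(m).
psi-weights needed (psi_j = theta_j + sum_i phi_i psi_{j-i}):
  psi_1 = theta_1 + phi_1 = 0.75 + (-0.328) = 0.422
Right-hand sides:
  c_0 = sigma^2 (1 + theta_1 psi_1) = 1 * (1 + (0.75)(0.422)) = 1 * 1.3165 = 1.3165
  c_1 = sigma^2 theta_1 = 1 * (0.75) = 0.75
  c_2 = 0
Equations for k = 0, 1, 2 (AR order 2, c_2 = 0):
  (E0) gamma(0) = phi_1 gamma(1) + phi_2 gamma(2) + c_0
  (E1) gamma(1) = phi_1 gamma(0) + phi_2 gamma(1) + c_1
  (E2) gamma(2) = phi_1 gamma(1) + phi_2 gamma(0)
From (E1): gamma(1) = A gamma(0) + B with
  A = phi_1 / (1 - phi_2) = -0.328 / 1.452 = -0.225895,   B = c_1 / (1 - phi_2) = 0.75 / 1.452 = 0.516529.
Insert (E2) into (E0): gamma(0) (1 - phi_2^2) = phi_1 (1 + phi_2) gamma(1) + c_0.
  phi_1 (1 + phi_2) = (-0.328)(0.548) = -0.179744,   1 - phi_2^2 = 0.795696.
Replace gamma(1) by A gamma(0) + B and collect gamma(0):
  gamma(0) [0.795696 - (-0.179744)(-0.225895)] = (-0.179744)(0.516529) + 1.3165
  gamma(0) * 0.755093 = 1.223657
  gamma(0) = 1.223657 / 0.755093 = 1.620539.
  gamma(1) = A gamma(0) + B = (-0.225895)(1.620539) + (0.516529) = 0.150457.
Therefore gamma(1) = 0.1505 (to 4 decimal places).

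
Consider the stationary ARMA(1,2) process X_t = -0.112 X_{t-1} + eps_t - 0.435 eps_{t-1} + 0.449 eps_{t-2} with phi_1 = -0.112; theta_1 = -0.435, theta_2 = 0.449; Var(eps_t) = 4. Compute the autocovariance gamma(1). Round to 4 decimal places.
\gamma(1) = -3.4226

Multiply the model equation by X_{t-k} and take expectations. With theta_0 = psi_0 = 1 and psi_j the MA(infinity) weights, this gives
  gamma(k) - sum_i phi_i gamma(k-i) = c_k,
  c_k = sigma^2 * sum_{j=k..q} theta_j psi_{j-k}   (c_k = 0 for k > q),
using gamma(-m) = gamma(m).
psi-weights needed (psi_j = theta_j + sum_i phi_i psi_{j-i}):
  psi_1 = theta_1 + phi_1 = -0.435 + (-0.112) = -0.547
  psi_2 = theta_2 + phi_1 psi_1 = 0.449 + (-0.112)(-0.547) = 0.510264
Right-hand sides:
  c_0 = sigma^2 (1 + theta_1 psi_1 + theta_2 psi_2) = 4 * (1 + (-0.435)(-0.547) + (0.449)(0.510264)) = 4 * 1.467054 = 5.868214
  c_1 = sigma^2 (theta_1 + theta_2 psi_1) = 4 * (-0.435 + (0.449)(-0.547)) = -2.722412
  c_2 = sigma^2 theta_2 = 4 * (0.449) = 1.796
Equations for k = 0 and k = 1 (AR order 1):
  gamma(0) = phi_1 gamma(1) + c_0
  gamma(1) = phi_1 gamma(0) + c_1
Substituting the second into the first: gamma(0) (1 - phi_1^2) = c_0 + phi_1 c_1, so
  gamma(0) = (c_0 + phi_1 c_1) / (1 - phi_1^2) = (5.868214 + (-0.112)(-2.722412)) / (1 - (-0.112)^2) = 6.173124 / 0.987456 = 6.251544.
  gamma(1) = phi_1 gamma(0) + c_1 = (-0.112)(6.251544) + (-2.722412) = -3.422585.
Therefore gamma(1) = -3.4226 (to 4 decimal places).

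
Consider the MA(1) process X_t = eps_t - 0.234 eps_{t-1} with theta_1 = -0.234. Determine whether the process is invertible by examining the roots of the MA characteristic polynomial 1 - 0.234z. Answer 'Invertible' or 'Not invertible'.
\text{Invertible}

The MA(q) characteristic polynomial is P(z) = 1 - 0.234z.
Invertibility requires all roots to lie outside the unit circle, i.e. |z| > 1 for every root.
This is linear in z: 1 + (-0.234) z = 0  =>  z = -1/(-0.234) = 4.273504,  |z| = 4.273504.
Moduli of all roots: 4.2735.
All moduli strictly greater than 1? Yes.
Verdict: Invertible.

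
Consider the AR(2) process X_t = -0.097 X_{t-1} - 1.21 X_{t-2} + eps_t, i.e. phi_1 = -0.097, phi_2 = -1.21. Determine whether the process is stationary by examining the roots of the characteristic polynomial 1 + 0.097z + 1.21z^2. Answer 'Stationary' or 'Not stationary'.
\text{Not stationary}

The AR(p) characteristic polynomial is P(z) = 1 + 0.097z + 1.21z^2.
Stationarity requires all roots to lie outside the unit circle, i.e. |z| > 1 for every root.
Set 1 + (0.097) z + (1.21) z^2 = 0, i.e. a z^2 + b z + c = 0 with a = 1.21, b = 0.097, c = 1.
Discriminant D = b^2 - 4ac = (0.097)^2 - 4*(1.21)*1 = 0.009409 - (4.84) = -4.830591.
D < 0, so the roots are the complex-conjugate pair z = (-b +/- i sqrt(-D)) / (2a) = -0.0401 +/- 0.9082i.
For a conjugate pair |z|^2 = z * conj(z) = (product of roots) = c/a = 1/(1.21) = 0.826446, so |z| = sqrt(0.826446) = 0.9091 for both roots.
Moduli of all roots: 0.9091, 0.9091.
All moduli strictly greater than 1? No.
Verdict: Not stationary.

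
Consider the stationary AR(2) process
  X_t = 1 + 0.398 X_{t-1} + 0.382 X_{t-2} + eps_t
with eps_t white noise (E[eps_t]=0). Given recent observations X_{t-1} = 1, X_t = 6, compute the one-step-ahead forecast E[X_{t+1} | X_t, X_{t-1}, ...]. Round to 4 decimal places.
E[X_{t+1} \mid \mathcal F_t] = 3.7700

For an AR(p) model X_t = c + sum_i phi_i X_{t-i} + eps_t, the
one-step-ahead conditional mean is
  E[X_{t+1} | X_t, ...] = c + sum_i phi_i X_{t+1-i}.
Substitute known values:
  E[X_{t+1} | ...] = 1 + (0.398) * (6) + (0.382) * (1)
                   = 3.7700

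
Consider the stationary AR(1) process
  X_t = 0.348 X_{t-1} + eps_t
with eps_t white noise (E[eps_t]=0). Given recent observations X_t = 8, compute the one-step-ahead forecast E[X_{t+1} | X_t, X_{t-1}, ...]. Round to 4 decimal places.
E[X_{t+1} \mid \mathcal F_t] = 2.7840

For an AR(p) model X_t = c + sum_i phi_i X_{t-i} + eps_t, the
one-step-ahead conditional mean is
  E[X_{t+1} | X_t, ...] = c + sum_i phi_i X_{t+1-i}.
Substitute known values:
  E[X_{t+1} | ...] = (0.348) * (8)
                   = 2.7840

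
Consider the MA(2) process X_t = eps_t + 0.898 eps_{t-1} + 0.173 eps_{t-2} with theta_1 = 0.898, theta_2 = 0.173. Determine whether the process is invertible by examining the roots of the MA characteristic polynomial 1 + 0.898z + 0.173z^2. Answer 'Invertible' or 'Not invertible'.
\text{Invertible}

The MA(q) characteristic polynomial is P(z) = 1 + 0.898z + 0.173z^2.
Invertibility requires all roots to lie outside the unit circle, i.e. |z| > 1 for every root.
Set 1 + (0.898) z + (0.173) z^2 = 0, i.e. a z^2 + b z + c = 0 with a = 0.173, b = 0.898, c = 1.
Discriminant D = b^2 - 4ac = (0.898)^2 - 4*(0.173)*1 = 0.806404 - (0.692) = 0.114404.
D >= 0, so the roots are real: z = (-b +/- sqrt(D)) / (2a) = (-0.898 +/- 0.338237) / (0.346).
  z_1 = (-0.898 + 0.338237) / (0.346) = -1.6178,   |z_1| = 1.6178.
  z_2 = (-0.898 - 0.338237) / (0.346) = -3.5729,   |z_2| = 3.5729.
Moduli of all roots: 1.6178, 3.5729.
All moduli strictly greater than 1? Yes.
Verdict: Invertible.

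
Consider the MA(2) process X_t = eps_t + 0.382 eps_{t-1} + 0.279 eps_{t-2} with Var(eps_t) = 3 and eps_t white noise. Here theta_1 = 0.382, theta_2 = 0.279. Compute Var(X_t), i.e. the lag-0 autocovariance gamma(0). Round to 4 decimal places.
\gamma(0) = 3.6713

For an MA(q) process X_t = eps_t + sum_i theta_i eps_{t-i} with
Var(eps_t) = sigma^2, the variance is
  gamma(0) = sigma^2 * (1 + sum_i theta_i^2).
  sum_i theta_i^2 = (0.382)^2 + (0.279)^2 = 0.145924 + 0.077841 = 0.223765.
  gamma(0) = 3 * (1 + 0.223765) = 3 * 1.223765 = 3.671295, which rounds to 3.6713.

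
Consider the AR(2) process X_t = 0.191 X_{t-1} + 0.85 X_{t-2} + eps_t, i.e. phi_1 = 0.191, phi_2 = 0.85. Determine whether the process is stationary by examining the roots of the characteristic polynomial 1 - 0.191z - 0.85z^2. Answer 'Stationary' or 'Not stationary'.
\text{Not stationary}

The AR(p) characteristic polynomial is P(z) = 1 - 0.191z - 0.85z^2.
Stationarity requires all roots to lie outside the unit circle, i.e. |z| > 1 for every root.
Set 1 + (-0.191) z + (-0.85) z^2 = 0, i.e. a z^2 + b z + c = 0 with a = -0.85, b = -0.191, c = 1.
Discriminant D = b^2 - 4ac = (-0.191)^2 - 4*(-0.85)*1 = 0.036481 - (-3.4) = 3.436481.
D >= 0, so the roots are real: z = (-b +/- sqrt(D)) / (2a) = (0.191 +/- 1.853775) / (-1.7).
  z_1 = (0.191 + 1.853775) / (-1.7) = -1.2028,   |z_1| = 1.2028.
  z_2 = (0.191 - 1.853775) / (-1.7) = 0.9781,   |z_2| = 0.9781.
Moduli of all roots: 1.2028, 0.9781.
All moduli strictly greater than 1? No.
Verdict: Not stationary.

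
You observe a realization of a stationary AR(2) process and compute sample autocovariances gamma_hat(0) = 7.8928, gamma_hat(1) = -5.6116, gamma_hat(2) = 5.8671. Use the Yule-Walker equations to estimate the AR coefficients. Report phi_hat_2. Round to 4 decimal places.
\hat\phi_{2} = 0.4810

The Yule-Walker equations for an AR(p) process read, in matrix form,
  Gamma_p phi = r_p,   with   (Gamma_p)_{ij} = gamma(|i - j|),
                       (r_p)_i = gamma(i),   i,j = 1..p.
Substitute the sample gammas (Toeplitz matrix and right-hand side of size 2):
  Gamma_p = [[7.8928, -5.6116], [-5.6116, 7.8928]]
  r_p     = [-5.6116, 5.8671]
Written out:
  7.8928 phi_1 - 5.6116 phi_2 = -5.6116
  -5.6116 phi_1 + 7.8928 phi_2 = 5.8671
Solve by Cramer's rule:
  det = gamma(0)^2 - gamma(1)^2 = (7.8928)^2 - (-5.6116)^2 = 62.29629184 - 31.49005456 = 30.80623728
  phi_hat_1 = [gamma(1) gamma(0) - gamma(1) gamma(2)] / det = [(-5.6116)(7.8928) - (-5.6116)(5.8671)] / 30.80623728 = -11.36741812 / 30.80623728 = -0.369
  phi_hat_2 = [gamma(0) gamma(2) - gamma(1)^2] / det = [(7.8928)(5.8671) - (-5.6116)^2] / 30.80623728 = 14.81779232 / 30.80623728 = 0.481
So phi_hat = [-0.3690, 0.4810].
Therefore phi_hat_2 = 0.4810.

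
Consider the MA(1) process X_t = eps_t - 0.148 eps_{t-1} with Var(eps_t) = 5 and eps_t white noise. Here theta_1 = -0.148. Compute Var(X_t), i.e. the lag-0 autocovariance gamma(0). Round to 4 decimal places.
\gamma(0) = 5.1095

For an MA(q) process X_t = eps_t + sum_i theta_i eps_{t-i} with
Var(eps_t) = sigma^2, the variance is
  gamma(0) = sigma^2 * (1 + sum_i theta_i^2).
  sum_i theta_i^2 = (-0.148)^2 = 0.021904.
  gamma(0) = 5 * (1 + 0.021904) = 5 * 1.021904 = 5.10952, which rounds to 5.1095.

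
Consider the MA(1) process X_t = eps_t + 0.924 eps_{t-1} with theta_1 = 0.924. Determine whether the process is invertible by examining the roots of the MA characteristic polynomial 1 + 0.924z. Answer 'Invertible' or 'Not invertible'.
\text{Invertible}

The MA(q) characteristic polynomial is P(z) = 1 + 0.924z.
Invertibility requires all roots to lie outside the unit circle, i.e. |z| > 1 for every root.
This is linear in z: 1 + (0.924) z = 0  =>  z = -1/(0.924) = -1.082251,  |z| = 1.082251.
Moduli of all roots: 1.0823.
All moduli strictly greater than 1? Yes.
Verdict: Invertible.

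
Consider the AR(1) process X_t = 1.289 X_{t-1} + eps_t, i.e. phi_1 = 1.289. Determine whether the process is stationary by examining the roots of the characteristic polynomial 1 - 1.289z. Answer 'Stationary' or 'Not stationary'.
\text{Not stationary}

The AR(p) characteristic polynomial is P(z) = 1 - 1.289z.
Stationarity requires all roots to lie outside the unit circle, i.e. |z| > 1 for every root.
This is linear in z: 1 + (-1.289) z = 0  =>  z = -1/(-1.289) = 0.775795,  |z| = 0.775795.
Moduli of all roots: 0.7758.
All moduli strictly greater than 1? No.
Verdict: Not stationary.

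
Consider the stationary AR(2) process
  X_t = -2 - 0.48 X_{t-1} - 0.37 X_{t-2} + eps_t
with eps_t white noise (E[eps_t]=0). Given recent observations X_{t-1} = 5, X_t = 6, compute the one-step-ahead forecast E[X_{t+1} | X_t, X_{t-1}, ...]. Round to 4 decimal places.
E[X_{t+1} \mid \mathcal F_t] = -6.7300

For an AR(p) model X_t = c + sum_i phi_i X_{t-i} + eps_t, the
one-step-ahead conditional mean is
  E[X_{t+1} | X_t, ...] = c + sum_i phi_i X_{t+1-i}.
Substitute known values:
  E[X_{t+1} | ...] = -2 + (-0.48) * (6) + (-0.37) * (5)
                   = -6.7300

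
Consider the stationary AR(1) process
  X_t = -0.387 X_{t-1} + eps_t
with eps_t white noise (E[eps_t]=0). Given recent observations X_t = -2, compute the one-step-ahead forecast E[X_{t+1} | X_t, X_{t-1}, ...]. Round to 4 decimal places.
E[X_{t+1} \mid \mathcal F_t] = 0.7740

For an AR(p) model X_t = c + sum_i phi_i X_{t-i} + eps_t, the
one-step-ahead conditional mean is
  E[X_{t+1} | X_t, ...] = c + sum_i phi_i X_{t+1-i}.
Substitute known values:
  E[X_{t+1} | ...] = (-0.387) * (-2)
                   = 0.7740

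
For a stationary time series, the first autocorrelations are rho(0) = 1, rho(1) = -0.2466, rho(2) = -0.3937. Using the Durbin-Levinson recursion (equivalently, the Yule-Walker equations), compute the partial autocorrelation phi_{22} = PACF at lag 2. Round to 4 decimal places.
\phi_{22} = -0.4839

The PACF at lag k is phi_{kk}, the last component of the solution
to the Yule-Walker system G_k phi = r_k where
  (G_k)_{ij} = rho(|i - j|), (r_k)_i = rho(i), i,j = 1..k.
Equivalently, Durbin-Levinson gives phi_{kk} iteratively:
  phi_{11} = rho(1)
  phi_{kk} = [rho(k) - sum_{j=1..k-1} phi_{k-1,j} rho(k-j)]
            / [1 - sum_{j=1..k-1} phi_{k-1,j} rho(j)],
  phi_{k,j} = phi_{k-1,j} - phi_{kk} phi_{k-1,k-j},  j = 1..k-1.
Step k = 1:
  phi_11 = rho(1) = -0.2466.
Step k = 2:
  phi_22 = [rho(2) - phi_11 rho(1)] / [1 - phi_11 rho(1)] = [-0.3937 - (-0.2466)(-0.2466)] / [1 - (-0.2466)(-0.2466)]
         = -0.45451156 / 0.93918844 = -0.4839.
Therefore phi_{22} = -0.4839.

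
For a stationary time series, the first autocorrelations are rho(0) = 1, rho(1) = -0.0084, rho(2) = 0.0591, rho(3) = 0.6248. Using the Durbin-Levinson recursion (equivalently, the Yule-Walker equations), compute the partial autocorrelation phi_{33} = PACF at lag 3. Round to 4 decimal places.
\phi_{33} = 0.6280

The PACF at lag k is phi_{kk}, the last component of the solution
to the Yule-Walker system G_k phi = r_k where
  (G_k)_{ij} = rho(|i - j|), (r_k)_i = rho(i), i,j = 1..k.
Equivalently, Durbin-Levinson gives phi_{kk} iteratively:
  phi_{11} = rho(1)
  phi_{kk} = [rho(k) - sum_{j=1..k-1} phi_{k-1,j} rho(k-j)]
            / [1 - sum_{j=1..k-1} phi_{k-1,j} rho(j)],
  phi_{k,j} = phi_{k-1,j} - phi_{kk} phi_{k-1,k-j},  j = 1..k-1.
Step k = 1:
  phi_11 = rho(1) = -0.0084.
Step k = 2:
  phi_22 = [rho(2) - phi_11 rho(1)] / [1 - phi_11 rho(1)] = [0.0591 - (-0.0084)(-0.0084)] / [1 - (-0.0084)(-0.0084)]
         = 0.05902944 / 0.99992944 = 0.059034.
  Update: phi_21 = phi_11 - phi_22 phi_11 = -0.0084 - (0.059034)(-0.0084) = -0.007904.
Step k = 3:
  phi_33 = [rho(3) - phi_21 rho(2) - phi_22 rho(1)] / [1 - phi_21 rho(1) - phi_22 rho(2)]
    numerator   = 0.6248 - (-0.007904)(0.0591) - (0.059034)(-0.0084) = 0.62576302
    denominator = 1 - (-0.007904)(-0.0084) - (0.059034)(0.0591) = 0.99644472
  phi_33 = 0.62576302 / 0.99644472 = 0.628.
Therefore phi_{33} = 0.6280.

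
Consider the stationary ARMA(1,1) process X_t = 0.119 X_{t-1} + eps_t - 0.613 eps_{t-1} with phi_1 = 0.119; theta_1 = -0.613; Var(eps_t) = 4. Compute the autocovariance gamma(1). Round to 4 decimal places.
\gamma(1) = -1.8582

Multiply the model equation by X_{t-k} and take expectations. With theta_0 = psi_0 = 1 and psi_j the MA(infinity) weights, this gives
  gamma(k) - sum_i phi_i gamma(k-i) = c_k,
  c_k = sigma^2 * sum_{j=k..q} theta_j psi_{j-k}   (c_k = 0 for k > q),
using gamma(-m) = gamma(m).
psi-weights needed (psi_j = theta_j + sum_i phi_i psi_{j-i}):
  psi_1 = theta_1 + phi_1 = -0.613 + (0.119) = -0.494
Right-hand sides:
  c_0 = sigma^2 (1 + theta_1 psi_1) = 4 * (1 + (-0.613)(-0.494)) = 4 * 1.302822 = 5.211288
  c_1 = sigma^2 theta_1 = 4 * (-0.613) = -2.452
  c_2 = 0
Equations for k = 0 and k = 1 (AR order 1):
  gamma(0) = phi_1 gamma(1) + c_0
  gamma(1) = phi_1 gamma(0) + c_1
Substituting the second into the first: gamma(0) (1 - phi_1^2) = c_0 + phi_1 c_1, so
  gamma(0) = (c_0 + phi_1 c_1) / (1 - phi_1^2) = (5.211288 + (0.119)(-2.452)) / (1 - (0.119)^2) = 4.9195 / 0.985839 = 4.990166.
  gamma(1) = phi_1 gamma(0) + c_1 = (0.119)(4.990166) + (-2.452) = -1.85817.
Therefore gamma(1) = -1.8582 (to 4 decimal places).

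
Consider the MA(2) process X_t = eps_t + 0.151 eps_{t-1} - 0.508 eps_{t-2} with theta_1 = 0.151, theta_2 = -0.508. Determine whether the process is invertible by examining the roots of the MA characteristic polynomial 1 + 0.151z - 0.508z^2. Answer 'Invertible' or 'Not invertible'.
\text{Invertible}

The MA(q) characteristic polynomial is P(z) = 1 + 0.151z - 0.508z^2.
Invertibility requires all roots to lie outside the unit circle, i.e. |z| > 1 for every root.
Set 1 + (0.151) z + (-0.508) z^2 = 0, i.e. a z^2 + b z + c = 0 with a = -0.508, b = 0.151, c = 1.
Discriminant D = b^2 - 4ac = (0.151)^2 - 4*(-0.508)*1 = 0.022801 - (-2.032) = 2.054801.
D >= 0, so the roots are real: z = (-b +/- sqrt(D)) / (2a) = (-0.151 +/- 1.433458) / (-1.016).
  z_1 = (-0.151 + 1.433458) / (-1.016) = -1.2623,   |z_1| = 1.2623.
  z_2 = (-0.151 - 1.433458) / (-1.016) = 1.5595,   |z_2| = 1.5595.
Moduli of all roots: 1.2623, 1.5595.
All moduli strictly greater than 1? Yes.
Verdict: Invertible.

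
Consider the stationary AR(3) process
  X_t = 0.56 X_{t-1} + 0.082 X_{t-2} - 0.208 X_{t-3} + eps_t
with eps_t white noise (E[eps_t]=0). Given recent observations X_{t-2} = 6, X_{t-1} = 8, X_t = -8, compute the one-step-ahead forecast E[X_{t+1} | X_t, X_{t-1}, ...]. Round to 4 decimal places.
E[X_{t+1} \mid \mathcal F_t] = -5.0720

For an AR(p) model X_t = c + sum_i phi_i X_{t-i} + eps_t, the
one-step-ahead conditional mean is
  E[X_{t+1} | X_t, ...] = c + sum_i phi_i X_{t+1-i}.
Substitute known values:
  E[X_{t+1} | ...] = (0.56) * (-8) + (0.082) * (8) + (-0.208) * (6)
                   = -5.0720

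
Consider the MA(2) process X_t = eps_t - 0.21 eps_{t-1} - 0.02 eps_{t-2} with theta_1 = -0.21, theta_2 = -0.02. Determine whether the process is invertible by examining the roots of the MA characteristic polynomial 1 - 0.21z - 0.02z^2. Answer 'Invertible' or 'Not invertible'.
\text{Invertible}

The MA(q) characteristic polynomial is P(z) = 1 - 0.21z - 0.02z^2.
Invertibility requires all roots to lie outside the unit circle, i.e. |z| > 1 for every root.
Set 1 + (-0.21) z + (-0.02) z^2 = 0, i.e. a z^2 + b z + c = 0 with a = -0.02, b = -0.21, c = 1.
Discriminant D = b^2 - 4ac = (-0.21)^2 - 4*(-0.02)*1 = 0.0441 - (-0.08) = 0.1241.
D >= 0, so the roots are real: z = (-b +/- sqrt(D)) / (2a) = (0.21 +/- 0.352278) / (-0.04).
  z_1 = (0.21 + 0.352278) / (-0.04) = -14.057,   |z_1| = 14.057.
  z_2 = (0.21 - 0.352278) / (-0.04) = 3.557,   |z_2| = 3.557.
Moduli of all roots: 14.0570, 3.5570.
All moduli strictly greater than 1? Yes.
Verdict: Invertible.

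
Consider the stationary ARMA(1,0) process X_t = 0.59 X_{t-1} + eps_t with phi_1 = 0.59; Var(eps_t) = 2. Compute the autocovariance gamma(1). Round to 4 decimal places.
\gamma(1) = 1.8101

Multiply the model equation by X_{t-k} and take expectations. With theta_0 = psi_0 = 1 and psi_j the MA(infinity) weights, this gives
  gamma(k) - sum_i phi_i gamma(k-i) = c_k,
  c_k = sigma^2 * sum_{j=k..q} theta_j psi_{j-k}   (c_k = 0 for k > q),
using gamma(-m) = gamma(m).
Pure AR (q = 0): c_0 = sigma^2 = 2, c_k = 0 for k >= 1.
Equations for k = 0 and k = 1 (AR order 1):
  gamma(0) = phi_1 gamma(1) + c_0
  gamma(1) = phi_1 gamma(0) + c_1
Substituting the second into the first: gamma(0) (1 - phi_1^2) = c_0 + phi_1 c_1, so
  gamma(0) = c_0 / (1 - phi_1^2) = 2 / (1 - (0.59)^2) = 2 / 0.6519 = 3.067955.
  gamma(1) = phi_1 gamma(0) = (0.59)(3.067955) = 1.810094.
Therefore gamma(1) = 1.8101 (to 4 decimal places).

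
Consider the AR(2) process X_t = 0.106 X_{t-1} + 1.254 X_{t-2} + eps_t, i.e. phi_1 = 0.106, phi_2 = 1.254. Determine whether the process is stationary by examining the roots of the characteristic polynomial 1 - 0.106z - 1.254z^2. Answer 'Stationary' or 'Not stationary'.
\text{Not stationary}

The AR(p) characteristic polynomial is P(z) = 1 - 0.106z - 1.254z^2.
Stationarity requires all roots to lie outside the unit circle, i.e. |z| > 1 for every root.
Set 1 + (-0.106) z + (-1.254) z^2 = 0, i.e. a z^2 + b z + c = 0 with a = -1.254, b = -0.106, c = 1.
Discriminant D = b^2 - 4ac = (-0.106)^2 - 4*(-1.254)*1 = 0.011236 - (-5.016) = 5.027236.
D >= 0, so the roots are real: z = (-b +/- sqrt(D)) / (2a) = (0.106 +/- 2.24215) / (-2.508).
  z_1 = (0.106 + 2.24215) / (-2.508) = -0.9363,   |z_1| = 0.9363.
  z_2 = (0.106 - 2.24215) / (-2.508) = 0.8517,   |z_2| = 0.8517.
Moduli of all roots: 0.9363, 0.8517.
All moduli strictly greater than 1? No.
Verdict: Not stationary.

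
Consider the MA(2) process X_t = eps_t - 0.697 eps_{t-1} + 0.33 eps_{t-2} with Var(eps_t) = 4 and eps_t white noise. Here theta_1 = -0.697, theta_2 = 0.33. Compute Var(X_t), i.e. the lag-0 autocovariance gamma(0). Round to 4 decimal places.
\gamma(0) = 6.3788

For an MA(q) process X_t = eps_t + sum_i theta_i eps_{t-i} with
Var(eps_t) = sigma^2, the variance is
  gamma(0) = sigma^2 * (1 + sum_i theta_i^2).
  sum_i theta_i^2 = (-0.697)^2 + (0.33)^2 = 0.485809 + 0.1089 = 0.594709.
  gamma(0) = 4 * (1 + 0.594709) = 4 * 1.594709 = 6.378836, which rounds to 6.3788.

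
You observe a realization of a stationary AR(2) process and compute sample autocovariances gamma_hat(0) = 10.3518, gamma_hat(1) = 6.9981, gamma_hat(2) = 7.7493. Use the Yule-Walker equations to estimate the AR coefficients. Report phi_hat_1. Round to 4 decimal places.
\hat\phi_{1} = 0.3130

The Yule-Walker equations for an AR(p) process read, in matrix form,
  Gamma_p phi = r_p,   with   (Gamma_p)_{ij} = gamma(|i - j|),
                       (r_p)_i = gamma(i),   i,j = 1..p.
Substitute the sample gammas (Toeplitz matrix and right-hand side of size 2):
  Gamma_p = [[10.3518, 6.9981], [6.9981, 10.3518]]
  r_p     = [6.9981, 7.7493]
Written out:
  10.3518 phi_1 + 6.9981 phi_2 = 6.9981
  6.9981 phi_1 + 10.3518 phi_2 = 7.7493
Solve by Cramer's rule:
  det = gamma(0)^2 - gamma(1)^2 = (10.3518)^2 - (6.9981)^2 = 107.15976324 - 48.97340361 = 58.18635963
  phi_hat_1 = [gamma(1) gamma(0) - gamma(1) gamma(2)] / det = [(6.9981)(10.3518) - (6.9981)(7.7493)] / 58.18635963 = 18.21255525 / 58.18635963 = 0.313
  phi_hat_2 = [gamma(0) gamma(2) - gamma(1)^2] / det = [(10.3518)(7.7493) - (6.9981)^2] / 58.18635963 = 31.24580013 / 58.18635963 = 0.537
So phi_hat = [0.3130, 0.5370].
Therefore phi_hat_1 = 0.3130.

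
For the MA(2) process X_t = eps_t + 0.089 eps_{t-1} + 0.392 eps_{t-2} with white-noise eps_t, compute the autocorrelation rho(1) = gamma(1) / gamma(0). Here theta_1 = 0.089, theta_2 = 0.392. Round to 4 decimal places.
\rho(1) = 0.1067

For an MA(q) process with theta_0 = 1, the autocovariance is
  gamma(k) = sigma^2 * sum_{i=0..q-k} theta_i * theta_{i+k},
and rho(k) = gamma(k) / gamma(0). Sigma^2 cancels.
  numerator   = (1)*(0.089) + (0.089)*(0.392) = 0.123888.
  denominator = (1)^2 + (0.089)^2 + (0.392)^2 = 1.161585.
  rho(1) = 0.123888 / 1.161585 = 0.1067.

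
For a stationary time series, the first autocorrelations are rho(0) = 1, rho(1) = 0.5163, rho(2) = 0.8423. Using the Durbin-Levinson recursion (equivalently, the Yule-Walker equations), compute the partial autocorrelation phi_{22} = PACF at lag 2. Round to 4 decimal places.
\phi_{22} = 0.7850

The PACF at lag k is phi_{kk}, the last component of the solution
to the Yule-Walker system G_k phi = r_k where
  (G_k)_{ij} = rho(|i - j|), (r_k)_i = rho(i), i,j = 1..k.
Equivalently, Durbin-Levinson gives phi_{kk} iteratively:
  phi_{11} = rho(1)
  phi_{kk} = [rho(k) - sum_{j=1..k-1} phi_{k-1,j} rho(k-j)]
            / [1 - sum_{j=1..k-1} phi_{k-1,j} rho(j)],
  phi_{k,j} = phi_{k-1,j} - phi_{kk} phi_{k-1,k-j},  j = 1..k-1.
Step k = 1:
  phi_11 = rho(1) = 0.5163.
Step k = 2:
  phi_22 = [rho(2) - phi_11 rho(1)] / [1 - phi_11 rho(1)] = [0.8423 - (0.5163)(0.5163)] / [1 - (0.5163)(0.5163)]
         = 0.57573431 / 0.73343431 = 0.785.
Therefore phi_{22} = 0.7850.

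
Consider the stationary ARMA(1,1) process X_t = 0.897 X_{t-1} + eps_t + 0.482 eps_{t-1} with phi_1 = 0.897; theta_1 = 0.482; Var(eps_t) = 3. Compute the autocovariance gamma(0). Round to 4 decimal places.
\gamma(0) = 32.1975

Multiply the model equation by X_{t-k} and take expectations. With theta_0 = psi_0 = 1 and psi_j the MA(infinity) weights, this gives
  gamma(k) - sum_i phi_i gamma(k-i) = c_k,
  c_k = sigma^2 * sum_{j=k..q} theta_j psi_{j-k}   (c_k = 0 for k > q),
using gamma(-m) = gamma(m).
psi-weights needed (psi_j = theta_j + sum_i phi_i psi_{j-i}):
  psi_1 = theta_1 + phi_1 = 0.482 + (0.897) = 1.379
Right-hand sides:
  c_0 = sigma^2 (1 + theta_1 psi_1) = 3 * (1 + (0.482)(1.379)) = 3 * 1.664678 = 4.994034
  c_1 = sigma^2 theta_1 = 3 * (0.482) = 1.446
  c_2 = 0
Equations for k = 0 and k = 1 (AR order 1):
  gamma(0) = phi_1 gamma(1) + c_0
  gamma(1) = phi_1 gamma(0) + c_1
Substituting the second into the first: gamma(0) (1 - phi_1^2) = c_0 + phi_1 c_1, so
  gamma(0) = (c_0 + phi_1 c_1) / (1 - phi_1^2) = (4.994034 + (0.897)(1.446)) / (1 - (0.897)^2) = 6.291096 / 0.195391 = 32.197471.
Therefore gamma(0) = 32.1975 (to 4 decimal places).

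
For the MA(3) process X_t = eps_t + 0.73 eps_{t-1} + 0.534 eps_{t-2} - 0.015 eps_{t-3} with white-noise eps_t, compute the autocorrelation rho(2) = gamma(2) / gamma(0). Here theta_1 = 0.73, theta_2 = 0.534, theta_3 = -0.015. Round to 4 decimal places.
\rho(2) = 0.2877

For an MA(q) process with theta_0 = 1, the autocovariance is
  gamma(k) = sigma^2 * sum_{i=0..q-k} theta_i * theta_{i+k},
and rho(k) = gamma(k) / gamma(0). Sigma^2 cancels.
  numerator   = (1)*(0.534) + (0.73)*(-0.015) = 0.52305.
  denominator = (1)^2 + (0.73)^2 + (0.534)^2 + (-0.015)^2 = 1.818281.
  rho(2) = 0.52305 / 1.818281 = 0.2877.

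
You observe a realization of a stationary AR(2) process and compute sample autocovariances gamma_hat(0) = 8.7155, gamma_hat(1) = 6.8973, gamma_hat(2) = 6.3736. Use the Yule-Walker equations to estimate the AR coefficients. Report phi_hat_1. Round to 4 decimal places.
\hat\phi_{1} = 0.5690

The Yule-Walker equations for an AR(p) process read, in matrix form,
  Gamma_p phi = r_p,   with   (Gamma_p)_{ij} = gamma(|i - j|),
                       (r_p)_i = gamma(i),   i,j = 1..p.
Substitute the sample gammas (Toeplitz matrix and right-hand side of size 2):
  Gamma_p = [[8.7155, 6.8973], [6.8973, 8.7155]]
  r_p     = [6.8973, 6.3736]
Written out:
  8.7155 phi_1 + 6.8973 phi_2 = 6.8973
  6.8973 phi_1 + 8.7155 phi_2 = 6.3736
Solve by Cramer's rule:
  det = gamma(0)^2 - gamma(1)^2 = (8.7155)^2 - (6.8973)^2 = 75.95994025 - 47.57274729 = 28.38719296
  phi_hat_1 = [gamma(1) gamma(0) - gamma(1) gamma(2)] / det = [(6.8973)(8.7155) - (6.8973)(6.3736)] / 28.38719296 = 16.15278687 / 28.38719296 = 0.569
  phi_hat_2 = [gamma(0) gamma(2) - gamma(1)^2] / det = [(8.7155)(6.3736) - (6.8973)^2] / 28.38719296 = 7.97636351 / 28.38719296 = 0.281
So phi_hat = [0.5690, 0.2810].
Therefore phi_hat_1 = 0.5690.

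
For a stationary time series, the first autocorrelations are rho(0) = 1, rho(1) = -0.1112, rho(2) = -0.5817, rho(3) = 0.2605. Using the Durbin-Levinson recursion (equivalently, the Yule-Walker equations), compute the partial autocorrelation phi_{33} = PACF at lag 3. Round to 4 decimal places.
\phi_{33} = 0.1428

The PACF at lag k is phi_{kk}, the last component of the solution
to the Yule-Walker system G_k phi = r_k where
  (G_k)_{ij} = rho(|i - j|), (r_k)_i = rho(i), i,j = 1..k.
Equivalently, Durbin-Levinson gives phi_{kk} iteratively:
  phi_{11} = rho(1)
  phi_{kk} = [rho(k) - sum_{j=1..k-1} phi_{k-1,j} rho(k-j)]
            / [1 - sum_{j=1..k-1} phi_{k-1,j} rho(j)],
  phi_{k,j} = phi_{k-1,j} - phi_{kk} phi_{k-1,k-j},  j = 1..k-1.
Step k = 1:
  phi_11 = rho(1) = -0.1112.
Step k = 2:
  phi_22 = [rho(2) - phi_11 rho(1)] / [1 - phi_11 rho(1)] = [-0.5817 - (-0.1112)(-0.1112)] / [1 - (-0.1112)(-0.1112)]
         = -0.59406544 / 0.98763456 = -0.601503.
  Update: phi_21 = phi_11 - phi_22 phi_11 = -0.1112 - (-0.601503)(-0.1112) = -0.178087.
Step k = 3:
  phi_33 = [rho(3) - phi_21 rho(2) - phi_22 rho(1)] / [1 - phi_21 rho(1) - phi_22 rho(2)]
    numerator   = 0.2605 - (-0.178087)(-0.5817) - (-0.601503)(-0.1112) = 0.09001953
    denominator = 1 - (-0.178087)(-0.1112) - (-0.601503)(-0.5817) = 0.63030224
  phi_33 = 0.09001953 / 0.63030224 = 0.1428.
Therefore phi_{33} = 0.1428.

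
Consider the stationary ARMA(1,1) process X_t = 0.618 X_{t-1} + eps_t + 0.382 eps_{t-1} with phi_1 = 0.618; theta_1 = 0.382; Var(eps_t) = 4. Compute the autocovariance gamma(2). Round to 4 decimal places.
\gamma(2) = 4.9437

Multiply the model equation by X_{t-k} and take expectations. With theta_0 = psi_0 = 1 and psi_j the MA(infinity) weights, this gives
  gamma(k) - sum_i phi_i gamma(k-i) = c_k,
  c_k = sigma^2 * sum_{j=k..q} theta_j psi_{j-k}   (c_k = 0 for k > q),
using gamma(-m) = gamma(m).
psi-weights needed (psi_j = theta_j + sum_i phi_i psi_{j-i}):
  psi_1 = theta_1 + phi_1 = 0.382 + (0.618) = 1
Right-hand sides:
  c_0 = sigma^2 (1 + theta_1 psi_1) = 4 * (1 + (0.382)(1)) = 4 * 1.382 = 5.528
  c_1 = sigma^2 theta_1 = 4 * (0.382) = 1.528
  c_2 = 0
Equations for k = 0 and k = 1 (AR order 1):
  gamma(0) = phi_1 gamma(1) + c_0
  gamma(1) = phi_1 gamma(0) + c_1
Substituting the second into the first: gamma(0) (1 - phi_1^2) = c_0 + phi_1 c_1, so
  gamma(0) = (c_0 + phi_1 c_1) / (1 - phi_1^2) = (5.528 + (0.618)(1.528)) / (1 - (0.618)^2) = 6.472304 / 0.618076 = 10.471696.
  gamma(1) = phi_1 gamma(0) + c_1 = (0.618)(10.471696) + (1.528) = 7.999508.
For k = 2 (> q): gamma(2) = phi_1 gamma(1) = (0.618)(7.999508) = 4.943696.
Therefore gamma(2) = 4.9437 (to 4 decimal places).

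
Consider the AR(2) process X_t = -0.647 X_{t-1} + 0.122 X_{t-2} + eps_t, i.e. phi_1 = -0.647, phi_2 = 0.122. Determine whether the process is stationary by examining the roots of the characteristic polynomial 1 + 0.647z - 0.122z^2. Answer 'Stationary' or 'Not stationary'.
\text{Stationary}

The AR(p) characteristic polynomial is P(z) = 1 + 0.647z - 0.122z^2.
Stationarity requires all roots to lie outside the unit circle, i.e. |z| > 1 for every root.
Set 1 + (0.647) z + (-0.122) z^2 = 0, i.e. a z^2 + b z + c = 0 with a = -0.122, b = 0.647, c = 1.
Discriminant D = b^2 - 4ac = (0.647)^2 - 4*(-0.122)*1 = 0.418609 - (-0.488) = 0.906609.
D >= 0, so the roots are real: z = (-b +/- sqrt(D)) / (2a) = (-0.647 +/- 0.95216) / (-0.244).
  z_1 = (-0.647 + 0.95216) / (-0.244) = -1.2507,   |z_1| = 1.2507.
  z_2 = (-0.647 - 0.95216) / (-0.244) = 6.5539,   |z_2| = 6.5539.
Moduli of all roots: 1.2507, 6.5539.
All moduli strictly greater than 1? Yes.
Verdict: Stationary.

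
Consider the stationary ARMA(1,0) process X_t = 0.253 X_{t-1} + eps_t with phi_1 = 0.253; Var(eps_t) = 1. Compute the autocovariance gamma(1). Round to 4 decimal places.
\gamma(1) = 0.2703

Multiply the model equation by X_{t-k} and take expectations. With theta_0 = psi_0 = 1 and psi_j the MA(infinity) weights, this gives
  gamma(k) - sum_i phi_i gamma(k-i) = c_k,
  c_k = sigma^2 * sum_{j=k..q} theta_j psi_{j-k}   (c_k = 0 for k > q),
using gamma(-m) = gamma(m).
Pure AR (q = 0): c_0 = sigma^2 = 1, c_k = 0 for k >= 1.
Equations for k = 0 and k = 1 (AR order 1):
  gamma(0) = phi_1 gamma(1) + c_0
  gamma(1) = phi_1 gamma(0) + c_1
Substituting the second into the first: gamma(0) (1 - phi_1^2) = c_0 + phi_1 c_1, so
  gamma(0) = c_0 / (1 - phi_1^2) = 1 / (1 - (0.253)^2) = 1 / 0.935991 = 1.068386.
  gamma(1) = phi_1 gamma(0) = (0.253)(1.068386) = 0.270302.
Therefore gamma(1) = 0.2703 (to 4 decimal places).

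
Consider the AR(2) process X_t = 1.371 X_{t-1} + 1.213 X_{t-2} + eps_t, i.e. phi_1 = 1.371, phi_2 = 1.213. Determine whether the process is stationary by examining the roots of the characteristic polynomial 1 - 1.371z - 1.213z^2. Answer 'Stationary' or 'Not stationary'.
\text{Not stationary}

The AR(p) characteristic polynomial is P(z) = 1 - 1.371z - 1.213z^2.
Stationarity requires all roots to lie outside the unit circle, i.e. |z| > 1 for every root.
Set 1 + (-1.371) z + (-1.213) z^2 = 0, i.e. a z^2 + b z + c = 0 with a = -1.213, b = -1.371, c = 1.
Discriminant D = b^2 - 4ac = (-1.371)^2 - 4*(-1.213)*1 = 1.879641 - (-4.852) = 6.731641.
D >= 0, so the roots are real: z = (-b +/- sqrt(D)) / (2a) = (1.371 +/- 2.594541) / (-2.426).
  z_1 = (1.371 + 2.594541) / (-2.426) = -1.6346,   |z_1| = 1.6346.
  z_2 = (1.371 - 2.594541) / (-2.426) = 0.5043,   |z_2| = 0.5043.
Moduli of all roots: 1.6346, 0.5043.
All moduli strictly greater than 1? No.
Verdict: Not stationary.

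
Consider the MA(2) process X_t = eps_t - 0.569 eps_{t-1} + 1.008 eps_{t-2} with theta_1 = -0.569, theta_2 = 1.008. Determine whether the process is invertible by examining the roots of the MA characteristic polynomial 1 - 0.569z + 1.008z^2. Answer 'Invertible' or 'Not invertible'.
\text{Not invertible}

The MA(q) characteristic polynomial is P(z) = 1 - 0.569z + 1.008z^2.
Invertibility requires all roots to lie outside the unit circle, i.e. |z| > 1 for every root.
Set 1 + (-0.569) z + (1.008) z^2 = 0, i.e. a z^2 + b z + c = 0 with a = 1.008, b = -0.569, c = 1.
Discriminant D = b^2 - 4ac = (-0.569)^2 - 4*(1.008)*1 = 0.323761 - (4.032) = -3.708239.
D < 0, so the roots are the complex-conjugate pair z = (-b +/- i sqrt(-D)) / (2a) = 0.2822 +/- 0.9552i.
For a conjugate pair |z|^2 = z * conj(z) = (product of roots) = c/a = 1/(1.008) = 0.992063, so |z| = sqrt(0.992063) = 0.996 for both roots.
Moduli of all roots: 0.9960, 0.9960.
All moduli strictly greater than 1? No.
Verdict: Not invertible.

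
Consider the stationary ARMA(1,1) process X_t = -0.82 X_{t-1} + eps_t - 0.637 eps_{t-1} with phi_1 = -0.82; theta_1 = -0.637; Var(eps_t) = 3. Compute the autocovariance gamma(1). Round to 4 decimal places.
\gamma(1) = -20.3118

Multiply the model equation by X_{t-k} and take expectations. With theta_0 = psi_0 = 1 and psi_j the MA(infinity) weights, this gives
  gamma(k) - sum_i phi_i gamma(k-i) = c_k,
  c_k = sigma^2 * sum_{j=k..q} theta_j psi_{j-k}   (c_k = 0 for k > q),
using gamma(-m) = gamma(m).
psi-weights needed (psi_j = theta_j + sum_i phi_i psi_{j-i}):
  psi_1 = theta_1 + phi_1 = -0.637 + (-0.82) = -1.457
Right-hand sides:
  c_0 = sigma^2 (1 + theta_1 psi_1) = 3 * (1 + (-0.637)(-1.457)) = 3 * 1.928109 = 5.784327
  c_1 = sigma^2 theta_1 = 3 * (-0.637) = -1.911
  c_2 = 0
Equations for k = 0 and k = 1 (AR order 1):
  gamma(0) = phi_1 gamma(1) + c_0
  gamma(1) = phi_1 gamma(0) + c_1
Substituting the second into the first: gamma(0) (1 - phi_1^2) = c_0 + phi_1 c_1, so
  gamma(0) = (c_0 + phi_1 c_1) / (1 - phi_1^2) = (5.784327 + (-0.82)(-1.911)) / (1 - (-0.82)^2) = 7.351347 / 0.3276 = 22.440009.
  gamma(1) = phi_1 gamma(0) + c_1 = (-0.82)(22.440009) + (-1.911) = -20.311808.
Therefore gamma(1) = -20.3118 (to 4 decimal places).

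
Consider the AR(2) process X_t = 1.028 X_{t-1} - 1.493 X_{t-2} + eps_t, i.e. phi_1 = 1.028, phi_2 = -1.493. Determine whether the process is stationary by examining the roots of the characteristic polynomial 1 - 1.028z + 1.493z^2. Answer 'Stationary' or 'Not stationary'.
\text{Not stationary}

The AR(p) characteristic polynomial is P(z) = 1 - 1.028z + 1.493z^2.
Stationarity requires all roots to lie outside the unit circle, i.e. |z| > 1 for every root.
Set 1 + (-1.028) z + (1.493) z^2 = 0, i.e. a z^2 + b z + c = 0 with a = 1.493, b = -1.028, c = 1.
Discriminant D = b^2 - 4ac = (-1.028)^2 - 4*(1.493)*1 = 1.056784 - (5.972) = -4.915216.
D < 0, so the roots are the complex-conjugate pair z = (-b +/- i sqrt(-D)) / (2a) = 0.3443 +/- 0.7425i.
For a conjugate pair |z|^2 = z * conj(z) = (product of roots) = c/a = 1/(1.493) = 0.669792, so |z| = sqrt(0.669792) = 0.8184 for both roots.
Moduli of all roots: 0.8184, 0.8184.
All moduli strictly greater than 1? No.
Verdict: Not stationary.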